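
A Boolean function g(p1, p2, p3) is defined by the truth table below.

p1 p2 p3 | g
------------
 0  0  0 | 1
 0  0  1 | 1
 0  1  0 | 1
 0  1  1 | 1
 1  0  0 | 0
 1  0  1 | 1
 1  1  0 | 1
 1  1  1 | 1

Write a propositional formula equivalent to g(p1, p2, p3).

g(p1, p2, p3) = not ((p1 and not p2) and not p3)

Only row (1,0,0) gives 0. So g is 1 everywhere except there — the complement of the minterm p1·¬p2·¬p3.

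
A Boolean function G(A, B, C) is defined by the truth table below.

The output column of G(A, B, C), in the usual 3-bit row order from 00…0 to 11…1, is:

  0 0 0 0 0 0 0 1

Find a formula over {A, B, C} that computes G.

The output is 1 only when every input is 1 — the AND of all inputs.

G(A, B, C) = (A AND B) AND C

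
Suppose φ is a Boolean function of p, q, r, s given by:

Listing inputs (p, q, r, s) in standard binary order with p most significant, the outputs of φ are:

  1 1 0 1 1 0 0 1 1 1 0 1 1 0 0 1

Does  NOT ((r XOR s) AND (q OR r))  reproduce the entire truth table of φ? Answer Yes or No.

Yes

Test each input against both φ and the formula:
  p=0, q=0, r=0, s=0: formula gives 1, φ = 1 ✓
  p=0, q=0, r=0, s=1: formula gives 1, φ = 1 ✓
  p=0, q=0, r=1, s=0: formula gives 0, φ = 0 ✓
  p=0, q=0, r=1, s=1: formula gives 1, φ = 1 ✓
  …and likewise for the remaining 12 rows.
Every row agrees, so the formula is equivalent.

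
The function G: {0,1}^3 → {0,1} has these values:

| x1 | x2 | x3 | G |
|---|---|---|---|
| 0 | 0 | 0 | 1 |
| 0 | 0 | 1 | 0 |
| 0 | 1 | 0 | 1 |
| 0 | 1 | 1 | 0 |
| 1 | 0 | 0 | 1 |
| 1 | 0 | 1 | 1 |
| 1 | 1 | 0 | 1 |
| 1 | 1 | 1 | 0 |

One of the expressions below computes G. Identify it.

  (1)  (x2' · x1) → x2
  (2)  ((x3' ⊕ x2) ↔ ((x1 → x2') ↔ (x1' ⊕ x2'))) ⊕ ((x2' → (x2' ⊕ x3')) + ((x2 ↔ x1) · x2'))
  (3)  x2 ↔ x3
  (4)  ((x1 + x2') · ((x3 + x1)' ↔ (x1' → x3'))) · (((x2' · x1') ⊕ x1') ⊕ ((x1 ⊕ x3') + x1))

(1) disagrees with G on (0,0,1) (formula → 1, table → 0); rule it out.
(3) disagrees with G on (0,1,0) (formula → 0, table → 1); rule it out.
(4) disagrees with G on (0,1,0) (formula → 0, table → 1); rule it out.
That leaves (2). Evaluating it on every row reproduces the table of G exactly.

2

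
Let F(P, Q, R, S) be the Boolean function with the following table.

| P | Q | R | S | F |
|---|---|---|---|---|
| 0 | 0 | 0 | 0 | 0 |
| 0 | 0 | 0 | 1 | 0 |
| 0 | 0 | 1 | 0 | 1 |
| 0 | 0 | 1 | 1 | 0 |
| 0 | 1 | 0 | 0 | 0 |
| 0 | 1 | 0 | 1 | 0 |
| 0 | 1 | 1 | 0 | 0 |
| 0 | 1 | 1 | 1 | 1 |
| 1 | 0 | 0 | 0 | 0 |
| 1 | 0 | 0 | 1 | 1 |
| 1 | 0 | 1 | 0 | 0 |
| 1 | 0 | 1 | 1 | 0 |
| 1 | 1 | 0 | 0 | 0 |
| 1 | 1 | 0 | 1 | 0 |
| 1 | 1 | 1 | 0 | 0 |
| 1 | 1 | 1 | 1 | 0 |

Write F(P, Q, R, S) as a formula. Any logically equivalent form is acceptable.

F(P, Q, R, S) = ((((P' · Q') · R) · S') + (((P' · Q) · R) · S)) + (((P · Q') · R') · S)

The 1-rows are (0,0,1,0), (0,1,1,1), (1,0,0,1). Each contributes one minterm — ¬P·¬Q·R·¬S; ¬P·Q·R·S; P·¬Q·¬R·S — and their disjunction is a sum-of-products form of F.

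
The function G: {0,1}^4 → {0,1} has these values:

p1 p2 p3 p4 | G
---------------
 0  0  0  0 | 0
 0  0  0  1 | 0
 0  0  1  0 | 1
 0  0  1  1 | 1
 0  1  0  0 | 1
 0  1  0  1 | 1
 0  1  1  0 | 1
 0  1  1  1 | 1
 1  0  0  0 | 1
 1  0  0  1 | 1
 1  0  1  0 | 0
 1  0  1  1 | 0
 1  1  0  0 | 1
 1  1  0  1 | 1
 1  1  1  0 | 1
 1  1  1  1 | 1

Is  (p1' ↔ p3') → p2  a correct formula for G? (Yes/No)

Yes

Evaluate (p1' ↔ p3') → p2 on each row and compare to G:
  p1=0, p2=0, p3=0, p4=0: formula gives 0, G = 0 ✓
  p1=0, p2=0, p3=0, p4=1: formula gives 0, G = 0 ✓
  p1=0, p2=0, p3=1, p4=0: formula gives 1, G = 1 ✓
  p1=0, p2=0, p3=1, p4=1: formula gives 1, G = 1 ✓
  …and likewise for the remaining 12 rows.
No disagreement on any input; they are logically equivalent.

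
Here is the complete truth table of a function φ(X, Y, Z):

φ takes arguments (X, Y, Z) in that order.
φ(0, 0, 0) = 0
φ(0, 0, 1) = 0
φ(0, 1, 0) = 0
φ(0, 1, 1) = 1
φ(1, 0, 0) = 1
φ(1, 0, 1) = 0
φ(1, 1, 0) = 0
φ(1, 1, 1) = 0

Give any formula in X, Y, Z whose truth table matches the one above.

φ=1 on 2 inputs: (0,1,1), (1,0,0). Reading each as a conjunction of literals (¬X·Y·Z, X·¬Y·¬Z) and taking the OR gives the canonical DNF.

φ(X, Y, Z) = ((¬X ∧ Y) ∧ Z) ∨ ((X ∧ ¬Y) ∧ ¬Z)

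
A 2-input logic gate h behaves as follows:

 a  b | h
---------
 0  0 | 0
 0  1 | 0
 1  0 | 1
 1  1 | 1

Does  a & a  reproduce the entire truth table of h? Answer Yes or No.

Evaluate a & a on each row and compare to h:
  a=0, b=0: formula gives 0, h = 0 ✓
  a=0, b=1: formula gives 0, h = 0 ✓
  a=1, b=0: formula gives 1, h = 1 ✓
  a=1, b=1: formula gives 1, h = 1 ✓
Every row agrees, so the formula is equivalent.

Yes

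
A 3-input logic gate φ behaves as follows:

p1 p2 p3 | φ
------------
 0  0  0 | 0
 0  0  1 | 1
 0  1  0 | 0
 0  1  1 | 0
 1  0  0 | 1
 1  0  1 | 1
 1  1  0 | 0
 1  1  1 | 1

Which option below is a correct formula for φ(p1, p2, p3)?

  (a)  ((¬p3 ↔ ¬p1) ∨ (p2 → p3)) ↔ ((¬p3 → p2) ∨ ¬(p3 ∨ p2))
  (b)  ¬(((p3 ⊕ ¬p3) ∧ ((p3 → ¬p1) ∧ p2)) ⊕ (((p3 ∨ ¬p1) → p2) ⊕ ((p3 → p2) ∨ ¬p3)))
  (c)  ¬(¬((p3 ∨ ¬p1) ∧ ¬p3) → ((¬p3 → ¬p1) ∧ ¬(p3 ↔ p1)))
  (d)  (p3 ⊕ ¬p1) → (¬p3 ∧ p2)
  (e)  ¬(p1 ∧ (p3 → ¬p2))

(a): at (0,0,0) it gives 1, but φ = 0 — eliminated.
(c): at (0,0,1) it gives 0, but φ = 1 — eliminated.
(d): at (0,1,0) it gives 1, but φ = 0 — eliminated.
(e): at (0,0,0) it gives 1, but φ = 0 — eliminated.
(b) is the remaining candidate, and it agrees with φ on all 8 inputs.

b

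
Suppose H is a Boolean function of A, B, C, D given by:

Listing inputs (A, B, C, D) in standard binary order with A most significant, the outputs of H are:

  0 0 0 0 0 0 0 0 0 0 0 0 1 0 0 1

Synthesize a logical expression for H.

H=1 on 2 inputs: (1,1,0,0), (1,1,1,1). Reading each as a conjunction of literals (A·B·¬C·¬D, A·B·C·D) and taking the OR gives the canonical DNF.

H(A, B, C, D) = (((A AND B) AND NOT C) AND NOT D) OR (((A AND B) AND C) AND D)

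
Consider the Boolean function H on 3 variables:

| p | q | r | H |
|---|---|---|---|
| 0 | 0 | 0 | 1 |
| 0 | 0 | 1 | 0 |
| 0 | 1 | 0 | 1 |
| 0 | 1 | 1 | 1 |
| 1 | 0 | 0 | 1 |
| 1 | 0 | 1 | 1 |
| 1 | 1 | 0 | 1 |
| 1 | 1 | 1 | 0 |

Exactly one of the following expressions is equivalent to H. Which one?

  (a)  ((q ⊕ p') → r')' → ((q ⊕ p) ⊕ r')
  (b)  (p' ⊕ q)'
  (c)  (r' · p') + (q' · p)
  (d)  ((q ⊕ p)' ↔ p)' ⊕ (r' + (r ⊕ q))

(b) fails at (0,0,0): the formula yields 0, H is 1.
(c) fails at (0,1,1): the formula yields 0, H is 1.
(d) fails at (0,0,0): the formula yields 0, H is 1.
(a) is the remaining candidate, and it agrees with H on all 8 inputs.

a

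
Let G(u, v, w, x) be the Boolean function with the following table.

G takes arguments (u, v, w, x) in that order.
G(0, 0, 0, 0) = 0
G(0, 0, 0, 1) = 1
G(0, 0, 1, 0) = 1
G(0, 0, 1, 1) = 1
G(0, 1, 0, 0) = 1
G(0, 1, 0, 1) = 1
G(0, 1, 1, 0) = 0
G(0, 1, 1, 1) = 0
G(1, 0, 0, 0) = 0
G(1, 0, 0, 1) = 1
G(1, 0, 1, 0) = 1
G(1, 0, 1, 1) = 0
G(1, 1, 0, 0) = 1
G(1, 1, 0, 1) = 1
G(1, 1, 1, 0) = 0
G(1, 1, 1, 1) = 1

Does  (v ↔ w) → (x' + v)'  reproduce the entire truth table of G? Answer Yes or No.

Test each input against both G and the formula:
  u=0, v=0, w=0, x=0: formula gives 0, G = 0 ✓
  u=0, v=0, w=0, x=1: formula gives 1, G = 1 ✓
  u=0, v=0, w=1, x=0: formula gives 1, G = 1 ✓
  u=0, v=0, w=1, x=1: formula gives 1, G = 1 ✓
  …
  u=1, v=0, w=1, x=1: formula gives 1, but G = 0 ✗
Row (1,0,1,1) is a counterexample, so the formula is not equivalent to G.

No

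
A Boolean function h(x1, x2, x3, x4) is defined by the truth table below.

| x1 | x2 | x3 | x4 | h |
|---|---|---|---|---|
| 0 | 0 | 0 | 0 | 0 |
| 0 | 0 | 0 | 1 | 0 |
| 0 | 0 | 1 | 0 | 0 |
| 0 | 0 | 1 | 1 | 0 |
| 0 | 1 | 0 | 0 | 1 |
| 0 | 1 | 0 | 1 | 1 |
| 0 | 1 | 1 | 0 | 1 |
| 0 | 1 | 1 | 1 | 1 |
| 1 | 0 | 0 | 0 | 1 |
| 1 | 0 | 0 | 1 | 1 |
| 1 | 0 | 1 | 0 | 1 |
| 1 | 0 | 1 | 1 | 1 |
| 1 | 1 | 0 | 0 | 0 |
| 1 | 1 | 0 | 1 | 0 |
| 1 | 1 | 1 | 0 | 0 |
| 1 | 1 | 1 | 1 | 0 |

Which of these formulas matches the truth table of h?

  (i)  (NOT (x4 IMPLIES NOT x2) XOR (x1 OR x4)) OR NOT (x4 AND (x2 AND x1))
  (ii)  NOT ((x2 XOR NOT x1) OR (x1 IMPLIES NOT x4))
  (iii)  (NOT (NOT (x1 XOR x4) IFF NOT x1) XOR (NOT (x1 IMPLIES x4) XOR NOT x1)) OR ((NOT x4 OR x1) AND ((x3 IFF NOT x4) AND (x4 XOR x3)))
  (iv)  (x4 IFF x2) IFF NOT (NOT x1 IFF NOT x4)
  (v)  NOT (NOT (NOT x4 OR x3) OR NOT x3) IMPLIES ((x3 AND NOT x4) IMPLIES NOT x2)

iv

(i): at (0,0,0,0) it gives 1, but h = 0 — eliminated.
(ii): at (0,1,0,0) it gives 0, but h = 1 — eliminated.
(iii): at (0,0,0,0) it gives 1, but h = 0 — eliminated.
(v): at (0,0,0,0) it gives 1, but h = 0 — eliminated.
That leaves (iv). Evaluating it on every row reproduces the table of h exactly.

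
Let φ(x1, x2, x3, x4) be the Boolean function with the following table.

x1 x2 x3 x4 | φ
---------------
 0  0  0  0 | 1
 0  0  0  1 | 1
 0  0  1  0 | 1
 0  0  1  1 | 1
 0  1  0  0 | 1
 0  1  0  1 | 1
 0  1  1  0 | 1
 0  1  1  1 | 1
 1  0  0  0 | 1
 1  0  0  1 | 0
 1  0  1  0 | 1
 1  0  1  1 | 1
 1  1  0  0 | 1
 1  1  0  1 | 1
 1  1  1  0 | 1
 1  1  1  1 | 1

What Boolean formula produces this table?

φ(x1, x2, x3, x4) = (((x1 · x2') · x3') · x4)'

Only row (1,0,0,1) gives 0. So φ is 1 everywhere except there — the complement of the minterm x1·¬x2·¬x3·x4.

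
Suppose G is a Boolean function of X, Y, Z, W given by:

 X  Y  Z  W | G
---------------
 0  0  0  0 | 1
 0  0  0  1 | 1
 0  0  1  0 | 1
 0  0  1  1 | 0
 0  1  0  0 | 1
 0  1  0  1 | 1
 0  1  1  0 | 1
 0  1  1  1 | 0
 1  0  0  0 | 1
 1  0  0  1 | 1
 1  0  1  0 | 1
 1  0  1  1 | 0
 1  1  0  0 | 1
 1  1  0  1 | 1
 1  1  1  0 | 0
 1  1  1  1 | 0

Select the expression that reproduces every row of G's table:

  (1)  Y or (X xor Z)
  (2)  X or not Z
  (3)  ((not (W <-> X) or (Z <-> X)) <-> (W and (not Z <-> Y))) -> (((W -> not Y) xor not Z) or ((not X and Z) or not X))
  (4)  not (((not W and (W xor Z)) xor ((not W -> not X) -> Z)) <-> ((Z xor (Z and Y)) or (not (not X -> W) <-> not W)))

(1) disagrees with G on (0,0,0,0) (formula → 0, table → 1); rule it out.
(2) disagrees with G on (0,0,1,0) (formula → 0, table → 1); rule it out.
(3) disagrees with G on (0,0,1,1) (formula → 1, table → 0); rule it out.
Only (4) survives; checking it on all 16 rows confirms it matches G.

4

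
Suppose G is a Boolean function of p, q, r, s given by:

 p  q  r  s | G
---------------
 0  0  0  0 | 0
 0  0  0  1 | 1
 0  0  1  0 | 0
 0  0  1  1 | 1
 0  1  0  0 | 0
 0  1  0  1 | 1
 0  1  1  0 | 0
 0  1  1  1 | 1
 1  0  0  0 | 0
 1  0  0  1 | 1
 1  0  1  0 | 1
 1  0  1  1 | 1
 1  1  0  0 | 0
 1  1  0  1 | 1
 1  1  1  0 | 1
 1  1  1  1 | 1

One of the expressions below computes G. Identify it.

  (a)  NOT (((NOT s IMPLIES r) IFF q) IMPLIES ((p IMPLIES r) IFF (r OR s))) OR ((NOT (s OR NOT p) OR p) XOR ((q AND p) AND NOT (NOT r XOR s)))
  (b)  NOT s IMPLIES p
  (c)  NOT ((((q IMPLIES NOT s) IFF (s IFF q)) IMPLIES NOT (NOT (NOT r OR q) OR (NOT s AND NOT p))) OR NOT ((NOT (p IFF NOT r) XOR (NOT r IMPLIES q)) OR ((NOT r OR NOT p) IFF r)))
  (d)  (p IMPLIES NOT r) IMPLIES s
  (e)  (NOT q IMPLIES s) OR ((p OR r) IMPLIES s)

(a) disagrees with G on (0,0,0,0) (formula → 1, table → 0); rule it out.
(b) disagrees with G on (1,0,0,0) (formula → 1, table → 0); rule it out.
(c) disagrees with G on (0,0,0,0) (formula → 1, table → 0); rule it out.
(e) disagrees with G on (0,0,0,0) (formula → 1, table → 0); rule it out.
Only (d) survives; checking it on all 16 rows confirms it matches G.

d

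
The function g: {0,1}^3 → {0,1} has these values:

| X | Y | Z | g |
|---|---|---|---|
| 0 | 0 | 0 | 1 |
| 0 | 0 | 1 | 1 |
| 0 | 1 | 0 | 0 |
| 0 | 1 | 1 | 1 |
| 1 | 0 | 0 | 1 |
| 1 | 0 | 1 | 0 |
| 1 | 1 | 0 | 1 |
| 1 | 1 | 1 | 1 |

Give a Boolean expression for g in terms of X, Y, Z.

There are just 2 zero rows: (0,1,0), (1,0,1). Their minterms are ¬X·Y·¬Z, X·¬Y·Z; the OR of those covers precisely the 0-outputs, and negating it yields g.

g(X, Y, Z) = (((X' · Y) · Z') + ((X · Y') · Z))'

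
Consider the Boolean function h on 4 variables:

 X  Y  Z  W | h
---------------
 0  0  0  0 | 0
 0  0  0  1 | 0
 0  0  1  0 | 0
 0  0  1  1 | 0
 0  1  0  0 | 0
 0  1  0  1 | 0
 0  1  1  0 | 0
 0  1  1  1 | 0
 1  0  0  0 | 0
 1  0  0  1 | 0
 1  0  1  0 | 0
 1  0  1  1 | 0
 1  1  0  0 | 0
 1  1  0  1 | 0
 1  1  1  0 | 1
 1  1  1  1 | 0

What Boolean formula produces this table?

h(X, Y, Z, W) = ((X AND Y) AND Z) AND NOT W

h is 1 on exactly one input, (1,1,1,0), whose minterm is X·Y·Z·¬W. So h is just that conjunction.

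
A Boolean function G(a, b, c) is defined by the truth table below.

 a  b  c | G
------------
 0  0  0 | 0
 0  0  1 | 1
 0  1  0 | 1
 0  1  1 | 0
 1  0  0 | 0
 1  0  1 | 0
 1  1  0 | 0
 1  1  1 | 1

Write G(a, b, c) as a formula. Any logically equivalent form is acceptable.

Collect the rows where G=1 — (0,0,1), (0,1,0), (1,1,1) — and write one minterm per row: ¬a·¬b·c, ¬a·b·¬c, a·b·c. Their union (logical OR) reproduces the table exactly.

G(a, b, c) = (((not a and not b) and c) or ((not a and b) and not c)) or ((a and b) and c)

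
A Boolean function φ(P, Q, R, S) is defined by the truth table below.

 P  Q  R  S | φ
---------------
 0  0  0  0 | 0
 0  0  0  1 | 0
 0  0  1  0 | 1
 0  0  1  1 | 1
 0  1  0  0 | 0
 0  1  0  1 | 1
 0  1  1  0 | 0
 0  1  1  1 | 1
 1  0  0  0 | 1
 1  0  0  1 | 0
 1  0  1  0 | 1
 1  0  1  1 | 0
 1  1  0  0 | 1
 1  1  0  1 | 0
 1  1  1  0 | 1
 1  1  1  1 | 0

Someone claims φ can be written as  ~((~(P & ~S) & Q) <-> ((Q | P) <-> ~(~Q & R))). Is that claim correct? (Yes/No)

No

Evaluate ~((~(P & ~S) & Q) <-> ((Q | P) <-> ~(~Q & R))) on each row and compare to φ:
  P=0, Q=0, R=0, S=0: formula gives 0, φ = 0 ✓
  P=0, Q=0, R=0, S=1: formula gives 0, φ = 0 ✓
  P=0, Q=0, R=1, S=0: formula gives 1, φ = 1 ✓
  P=0, Q=0, R=1, S=1: formula gives 1, φ = 1 ✓
  …
  P=0, Q=1, R=0, S=1: formula gives 0, but φ = 1 ✗
Row (0,1,0,1) is a counterexample, so the formula is not equivalent to φ.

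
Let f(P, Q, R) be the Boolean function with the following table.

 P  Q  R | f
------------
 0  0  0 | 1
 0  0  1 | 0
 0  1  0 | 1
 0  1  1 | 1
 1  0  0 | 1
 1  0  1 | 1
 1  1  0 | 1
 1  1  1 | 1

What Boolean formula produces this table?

f(P, Q, R) = not ((not P and not Q) and R)

Only row (0,0,1) gives 0. So f is 1 everywhere except there — the complement of the minterm ¬P·¬Q·R.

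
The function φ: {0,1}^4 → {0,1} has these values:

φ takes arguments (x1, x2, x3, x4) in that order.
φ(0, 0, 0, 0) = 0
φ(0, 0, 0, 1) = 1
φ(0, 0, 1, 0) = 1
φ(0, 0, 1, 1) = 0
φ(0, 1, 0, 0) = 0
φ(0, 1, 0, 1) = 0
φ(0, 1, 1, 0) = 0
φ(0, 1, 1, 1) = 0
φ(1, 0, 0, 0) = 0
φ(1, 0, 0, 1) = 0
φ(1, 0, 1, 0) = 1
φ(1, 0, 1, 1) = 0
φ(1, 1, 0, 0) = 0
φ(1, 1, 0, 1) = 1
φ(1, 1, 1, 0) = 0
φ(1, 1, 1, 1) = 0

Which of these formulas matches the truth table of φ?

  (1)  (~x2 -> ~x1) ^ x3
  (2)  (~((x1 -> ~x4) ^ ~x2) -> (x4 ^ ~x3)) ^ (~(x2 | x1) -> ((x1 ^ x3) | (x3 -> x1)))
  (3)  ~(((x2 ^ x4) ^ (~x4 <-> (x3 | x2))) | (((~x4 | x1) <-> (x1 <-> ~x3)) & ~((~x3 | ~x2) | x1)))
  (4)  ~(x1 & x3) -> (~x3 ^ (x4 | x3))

2

(1): at (0,0,0,0) it gives 1, but φ = 0 — eliminated.
(3): at (0,0,0,0) it gives 1, but φ = 0 — eliminated.
(4): at (0,0,0,0) it gives 1, but φ = 0 — eliminated.
That leaves (2). Evaluating it on every row reproduces the table of φ exactly.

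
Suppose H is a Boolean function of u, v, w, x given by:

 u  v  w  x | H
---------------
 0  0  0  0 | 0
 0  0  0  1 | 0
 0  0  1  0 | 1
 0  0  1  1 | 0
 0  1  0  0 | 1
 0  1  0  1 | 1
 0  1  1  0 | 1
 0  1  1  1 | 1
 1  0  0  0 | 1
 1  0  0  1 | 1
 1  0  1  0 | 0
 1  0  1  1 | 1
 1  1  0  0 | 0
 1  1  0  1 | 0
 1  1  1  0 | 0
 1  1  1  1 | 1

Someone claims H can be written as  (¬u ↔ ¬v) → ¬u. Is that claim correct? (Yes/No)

No

Check the formula against H row by row:
  u=0, v=0, w=0, x=0: formula gives 1, but H = 0 ✗
Since they disagree at (0,0,0,0), the expression is not a correct formula for H.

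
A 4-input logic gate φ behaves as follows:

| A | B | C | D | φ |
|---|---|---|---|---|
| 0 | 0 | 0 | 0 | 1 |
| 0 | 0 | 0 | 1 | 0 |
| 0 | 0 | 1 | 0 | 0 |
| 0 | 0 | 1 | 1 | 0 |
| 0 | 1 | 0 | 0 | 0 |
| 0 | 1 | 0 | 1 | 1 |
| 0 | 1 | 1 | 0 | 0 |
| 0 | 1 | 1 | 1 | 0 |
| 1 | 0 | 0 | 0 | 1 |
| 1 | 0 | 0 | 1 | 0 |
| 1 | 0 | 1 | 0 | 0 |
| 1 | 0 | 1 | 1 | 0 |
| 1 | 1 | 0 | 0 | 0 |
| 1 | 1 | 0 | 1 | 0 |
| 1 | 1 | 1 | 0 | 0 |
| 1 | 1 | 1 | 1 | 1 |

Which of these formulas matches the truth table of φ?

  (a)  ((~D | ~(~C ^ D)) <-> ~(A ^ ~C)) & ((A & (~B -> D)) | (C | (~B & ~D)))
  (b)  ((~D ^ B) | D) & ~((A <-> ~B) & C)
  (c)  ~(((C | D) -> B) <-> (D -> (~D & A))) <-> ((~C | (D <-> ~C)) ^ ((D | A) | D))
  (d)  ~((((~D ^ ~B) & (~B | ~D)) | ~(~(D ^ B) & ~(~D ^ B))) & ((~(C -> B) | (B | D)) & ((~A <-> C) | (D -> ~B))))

d

(a) disagrees with φ on (0,0,0,0) (formula → 0, table → 1); rule it out.
(b) disagrees with φ on (0,0,0,1) (formula → 1, table → 0); rule it out.
(c) disagrees with φ on (0,0,0,0) (formula → 0, table → 1); rule it out.
(d) is the remaining candidate, and it agrees with φ on all 16 inputs.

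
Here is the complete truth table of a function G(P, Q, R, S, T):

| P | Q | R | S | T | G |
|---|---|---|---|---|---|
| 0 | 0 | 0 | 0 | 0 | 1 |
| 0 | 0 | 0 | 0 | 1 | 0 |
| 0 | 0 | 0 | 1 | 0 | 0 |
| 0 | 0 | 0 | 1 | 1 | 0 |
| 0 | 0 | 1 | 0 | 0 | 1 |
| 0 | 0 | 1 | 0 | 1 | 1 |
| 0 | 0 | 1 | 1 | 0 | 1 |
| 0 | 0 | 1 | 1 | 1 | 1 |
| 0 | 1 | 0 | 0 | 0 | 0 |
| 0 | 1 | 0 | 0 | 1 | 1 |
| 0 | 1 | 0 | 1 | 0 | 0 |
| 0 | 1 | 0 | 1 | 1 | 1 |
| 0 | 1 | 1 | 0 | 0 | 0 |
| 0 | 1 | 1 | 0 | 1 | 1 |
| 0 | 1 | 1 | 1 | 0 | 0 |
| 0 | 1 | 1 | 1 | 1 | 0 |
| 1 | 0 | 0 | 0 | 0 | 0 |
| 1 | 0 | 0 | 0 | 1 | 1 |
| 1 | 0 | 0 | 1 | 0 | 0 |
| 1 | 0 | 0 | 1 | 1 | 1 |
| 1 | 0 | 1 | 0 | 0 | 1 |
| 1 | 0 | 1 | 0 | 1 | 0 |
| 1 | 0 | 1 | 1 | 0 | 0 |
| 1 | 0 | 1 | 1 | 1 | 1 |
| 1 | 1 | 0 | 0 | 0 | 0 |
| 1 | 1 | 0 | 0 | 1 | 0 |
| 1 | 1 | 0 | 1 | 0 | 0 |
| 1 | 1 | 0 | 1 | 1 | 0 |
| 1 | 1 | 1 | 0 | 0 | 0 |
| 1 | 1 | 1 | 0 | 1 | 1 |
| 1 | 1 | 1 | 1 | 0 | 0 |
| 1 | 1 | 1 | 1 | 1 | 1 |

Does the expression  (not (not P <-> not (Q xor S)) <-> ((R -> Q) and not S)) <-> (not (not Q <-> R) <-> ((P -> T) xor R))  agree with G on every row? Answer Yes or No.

Check the formula against G row by row:
  P=0, Q=0, R=0, S=0, T=0: formula gives 0, but G = 1 ✗
A single disagreement suffices: at (0,0,0,0,0) they differ, so the formula does not compute G.

No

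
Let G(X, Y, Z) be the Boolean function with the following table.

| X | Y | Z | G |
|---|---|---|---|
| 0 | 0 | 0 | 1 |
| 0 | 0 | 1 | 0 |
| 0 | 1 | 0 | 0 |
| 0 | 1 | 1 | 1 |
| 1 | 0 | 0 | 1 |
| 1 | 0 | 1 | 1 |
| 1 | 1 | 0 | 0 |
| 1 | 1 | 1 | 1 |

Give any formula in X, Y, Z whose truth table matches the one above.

The 0-rows are (0,0,1), (0,1,0), (1,1,0). Take each as a conjunction (¬X·¬Y·Z, ¬X·Y·¬Z, X·Y·¬Z), form their disjunction, and complement — that gives a formula that is 1 everywhere G is.

G(X, Y, Z) = NOT ((((NOT X AND NOT Y) AND Z) OR ((NOT X AND Y) AND NOT Z)) OR ((X AND Y) AND NOT Z))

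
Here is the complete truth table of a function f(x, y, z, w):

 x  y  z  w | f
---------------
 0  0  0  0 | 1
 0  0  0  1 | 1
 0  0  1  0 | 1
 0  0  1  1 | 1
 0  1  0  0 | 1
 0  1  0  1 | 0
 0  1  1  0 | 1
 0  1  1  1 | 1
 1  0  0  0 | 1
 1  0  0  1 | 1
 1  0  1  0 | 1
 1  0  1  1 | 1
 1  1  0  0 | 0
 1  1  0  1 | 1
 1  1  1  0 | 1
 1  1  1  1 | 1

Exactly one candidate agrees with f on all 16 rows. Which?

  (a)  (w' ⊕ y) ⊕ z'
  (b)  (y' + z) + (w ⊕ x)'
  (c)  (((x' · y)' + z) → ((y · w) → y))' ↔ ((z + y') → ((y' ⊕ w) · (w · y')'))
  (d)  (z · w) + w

b

(a): at (0,0,0,0) it gives 0, but f = 1 — eliminated.
(c): at (0,0,0,0) it gives 0, but f = 1 — eliminated.
(d): at (0,0,0,0) it gives 0, but f = 1 — eliminated.
That leaves (b). Evaluating it on every row reproduces the table of f exactly.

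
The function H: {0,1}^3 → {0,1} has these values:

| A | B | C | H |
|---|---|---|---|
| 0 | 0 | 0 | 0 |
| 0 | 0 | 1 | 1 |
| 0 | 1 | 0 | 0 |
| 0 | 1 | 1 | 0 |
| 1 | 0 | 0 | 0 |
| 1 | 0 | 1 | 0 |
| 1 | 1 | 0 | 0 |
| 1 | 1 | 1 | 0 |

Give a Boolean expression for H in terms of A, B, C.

H(A, B, C) = (~A & ~B) & C

Only row (0,0,1) gives 1. That row's minterm ¬A·¬B·C is H directly.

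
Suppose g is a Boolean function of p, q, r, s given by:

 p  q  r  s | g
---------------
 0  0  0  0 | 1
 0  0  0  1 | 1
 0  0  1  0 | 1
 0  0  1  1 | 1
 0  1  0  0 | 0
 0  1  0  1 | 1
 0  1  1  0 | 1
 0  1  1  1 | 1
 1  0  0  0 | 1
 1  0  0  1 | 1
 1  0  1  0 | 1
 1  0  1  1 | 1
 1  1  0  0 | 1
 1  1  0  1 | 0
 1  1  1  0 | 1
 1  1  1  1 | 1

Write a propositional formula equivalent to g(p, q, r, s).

g(p, q, r, s) = ((((p' · q) · r') · s') + (((p · q) · r') · s))'

There are just 2 zero rows: (0,1,0,0), (1,1,0,1). Their minterms are ¬p·q·¬r·¬s, p·q·¬r·s; the OR of those covers precisely the 0-outputs, and negating it yields g.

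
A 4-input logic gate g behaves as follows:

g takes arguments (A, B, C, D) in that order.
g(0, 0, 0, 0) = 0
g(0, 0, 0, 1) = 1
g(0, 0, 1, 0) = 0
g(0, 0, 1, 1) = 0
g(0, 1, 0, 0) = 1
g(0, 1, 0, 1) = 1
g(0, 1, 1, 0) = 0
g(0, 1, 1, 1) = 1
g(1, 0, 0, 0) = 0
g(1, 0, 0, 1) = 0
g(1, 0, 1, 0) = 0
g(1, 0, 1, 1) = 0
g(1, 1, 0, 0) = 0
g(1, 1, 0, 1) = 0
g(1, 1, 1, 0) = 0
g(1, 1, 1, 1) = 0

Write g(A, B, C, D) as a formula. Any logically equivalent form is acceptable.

g(A, B, C, D) = (((((not A and not B) and not C) and D) or (((not A and B) and not C) and not D)) or (((not A and B) and not C) and D)) or (((not A and B) and C) and D)

g=1 on 4 inputs: (0,0,0,1), (0,1,0,0), (0,1,0,1), (0,1,1,1). Reading each as a conjunction of literals (¬A·¬B·¬C·D, ¬A·B·¬C·¬D, ¬A·B·¬C·D, ¬A·B·C·D) and taking the OR gives the canonical DNF.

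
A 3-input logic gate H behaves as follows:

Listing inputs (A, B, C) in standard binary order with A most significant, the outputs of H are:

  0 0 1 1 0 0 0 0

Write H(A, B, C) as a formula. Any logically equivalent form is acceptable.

The 1-rows are (0,1,0), (0,1,1). Each contributes one minterm — ¬A·B·¬C; ¬A·B·C — and their disjunction is a sum-of-products form of H.

H(A, B, C) = ((¬A ∧ B) ∧ ¬C) ∨ ((¬A ∧ B) ∧ C)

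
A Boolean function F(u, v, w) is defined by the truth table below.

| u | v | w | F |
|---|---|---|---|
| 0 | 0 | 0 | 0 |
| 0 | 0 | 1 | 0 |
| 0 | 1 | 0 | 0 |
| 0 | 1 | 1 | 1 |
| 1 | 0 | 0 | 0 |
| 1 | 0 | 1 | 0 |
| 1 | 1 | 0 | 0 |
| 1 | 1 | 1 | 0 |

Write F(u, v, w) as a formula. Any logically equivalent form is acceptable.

F(u, v, w) = (NOT u AND v) AND w

Only row (0,1,1) gives 1. That row's minterm ¬u·v·w is F directly.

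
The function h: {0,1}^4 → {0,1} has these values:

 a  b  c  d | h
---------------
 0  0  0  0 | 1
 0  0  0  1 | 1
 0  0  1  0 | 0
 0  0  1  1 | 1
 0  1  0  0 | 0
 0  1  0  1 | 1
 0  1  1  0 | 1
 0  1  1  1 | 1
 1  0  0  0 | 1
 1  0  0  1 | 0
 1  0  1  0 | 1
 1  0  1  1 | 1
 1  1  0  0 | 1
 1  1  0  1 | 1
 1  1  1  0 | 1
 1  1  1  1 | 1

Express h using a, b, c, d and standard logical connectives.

h(a, b, c, d) = not (((((not a and not b) and c) and not d) or (((not a and b) and not c) and not d)) or (((a and not b) and not c) and d))

There are just 3 zero rows: (0,0,1,0), (0,1,0,0), (1,0,0,1). Their minterms are ¬a·¬b·c·¬d, ¬a·b·¬c·¬d, a·¬b·¬c·d; the OR of those covers precisely the 0-outputs, and negating it yields h.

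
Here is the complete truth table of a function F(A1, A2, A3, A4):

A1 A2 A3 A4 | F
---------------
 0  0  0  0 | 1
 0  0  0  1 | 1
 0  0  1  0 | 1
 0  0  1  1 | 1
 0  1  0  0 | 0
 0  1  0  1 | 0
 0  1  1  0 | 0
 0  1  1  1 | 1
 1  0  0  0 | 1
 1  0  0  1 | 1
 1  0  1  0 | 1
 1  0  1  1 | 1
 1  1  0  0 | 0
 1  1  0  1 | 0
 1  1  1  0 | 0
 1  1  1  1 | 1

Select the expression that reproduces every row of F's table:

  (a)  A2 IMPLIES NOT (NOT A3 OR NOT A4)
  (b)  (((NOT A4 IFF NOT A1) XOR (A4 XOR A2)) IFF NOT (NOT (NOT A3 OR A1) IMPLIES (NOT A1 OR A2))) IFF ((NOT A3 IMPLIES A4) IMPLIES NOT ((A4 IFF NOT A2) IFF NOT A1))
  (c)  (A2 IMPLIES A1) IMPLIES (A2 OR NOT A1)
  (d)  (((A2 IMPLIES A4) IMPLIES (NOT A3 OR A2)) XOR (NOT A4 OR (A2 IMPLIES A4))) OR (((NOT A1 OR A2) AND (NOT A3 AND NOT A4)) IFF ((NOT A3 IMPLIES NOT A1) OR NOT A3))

(b): at (0,0,0,0) it gives 0, but F = 1 — eliminated.
(c): at (0,1,0,0) it gives 1, but F = 0 — eliminated.
(d): at (0,0,0,1) it gives 0, but F = 1 — eliminated.
(a) is the remaining candidate, and it agrees with F on all 16 inputs.

a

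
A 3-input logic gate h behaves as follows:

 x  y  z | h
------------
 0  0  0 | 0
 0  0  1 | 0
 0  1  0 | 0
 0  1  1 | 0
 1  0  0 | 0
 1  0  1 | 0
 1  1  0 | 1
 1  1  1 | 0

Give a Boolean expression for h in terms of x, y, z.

h(x, y, z) = (x · y) · z'

Only row (1,1,0) gives 1. That row's minterm x·y·¬z is h directly.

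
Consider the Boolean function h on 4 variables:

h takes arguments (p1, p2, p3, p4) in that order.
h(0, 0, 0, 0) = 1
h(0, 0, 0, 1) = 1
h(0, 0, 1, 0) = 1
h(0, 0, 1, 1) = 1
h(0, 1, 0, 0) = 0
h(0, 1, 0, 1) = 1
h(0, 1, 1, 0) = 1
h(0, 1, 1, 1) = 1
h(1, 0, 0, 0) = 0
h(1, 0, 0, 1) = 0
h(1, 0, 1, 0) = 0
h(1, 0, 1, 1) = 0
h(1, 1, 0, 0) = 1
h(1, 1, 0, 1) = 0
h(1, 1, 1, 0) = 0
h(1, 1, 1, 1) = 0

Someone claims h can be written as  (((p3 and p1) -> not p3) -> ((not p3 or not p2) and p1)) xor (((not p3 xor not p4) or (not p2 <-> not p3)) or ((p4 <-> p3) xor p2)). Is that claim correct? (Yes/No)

Yes

Test each input against both h and the formula:
  p1=0, p2=0, p3=0, p4=0: formula gives 1, h = 1 ✓
  p1=0, p2=0, p3=0, p4=1: formula gives 1, h = 1 ✓
  p1=0, p2=0, p3=1, p4=0: formula gives 1, h = 1 ✓
  p1=0, p2=0, p3=1, p4=1: formula gives 1, h = 1 ✓
  … (the remaining 12 rows also agree.)
Every row agrees, so the formula is equivalent.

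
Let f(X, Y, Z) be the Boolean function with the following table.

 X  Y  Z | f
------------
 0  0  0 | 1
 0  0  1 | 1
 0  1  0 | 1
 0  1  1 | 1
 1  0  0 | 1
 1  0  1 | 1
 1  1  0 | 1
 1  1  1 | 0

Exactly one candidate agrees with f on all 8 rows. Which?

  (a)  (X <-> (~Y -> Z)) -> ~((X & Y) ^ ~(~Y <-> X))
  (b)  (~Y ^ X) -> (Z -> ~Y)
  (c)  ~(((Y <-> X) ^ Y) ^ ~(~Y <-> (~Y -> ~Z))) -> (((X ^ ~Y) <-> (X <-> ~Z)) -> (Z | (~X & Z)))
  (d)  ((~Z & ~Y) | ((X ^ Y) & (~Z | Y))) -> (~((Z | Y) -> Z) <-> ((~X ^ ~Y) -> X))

b

(a) fails at (0,0,0): the formula yields 0, f is 1.
(c) fails at (0,1,0): the formula yields 0, f is 1.
(d) fails at (0,0,0): the formula yields 0, f is 1.
That leaves (b). Evaluating it on every row reproduces the table of f exactly.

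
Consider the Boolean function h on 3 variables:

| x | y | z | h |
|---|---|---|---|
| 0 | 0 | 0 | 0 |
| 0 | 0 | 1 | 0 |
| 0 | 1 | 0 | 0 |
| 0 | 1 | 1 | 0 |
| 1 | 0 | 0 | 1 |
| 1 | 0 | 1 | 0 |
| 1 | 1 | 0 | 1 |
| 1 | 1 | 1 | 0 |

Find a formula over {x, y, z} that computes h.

h(x, y, z) = ((x ∧ ¬y) ∧ ¬z) ∨ ((x ∧ y) ∧ ¬z)

h=1 on 2 inputs: (1,0,0), (1,1,0). Reading each as a conjunction of literals (x·¬y·¬z, x·y·¬z) and taking the OR gives the canonical DNF.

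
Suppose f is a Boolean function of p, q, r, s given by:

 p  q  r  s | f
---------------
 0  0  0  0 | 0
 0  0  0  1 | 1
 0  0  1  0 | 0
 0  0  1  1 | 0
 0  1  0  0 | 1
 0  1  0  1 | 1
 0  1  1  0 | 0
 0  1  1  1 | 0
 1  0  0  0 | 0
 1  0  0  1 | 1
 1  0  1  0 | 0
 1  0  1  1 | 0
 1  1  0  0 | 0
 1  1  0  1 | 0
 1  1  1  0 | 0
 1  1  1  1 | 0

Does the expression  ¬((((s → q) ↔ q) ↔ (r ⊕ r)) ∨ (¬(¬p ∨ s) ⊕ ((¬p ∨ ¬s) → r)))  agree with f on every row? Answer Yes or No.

No

Evaluate ¬((((s → q) ↔ q) ↔ (r ⊕ r)) ∨ (¬(¬p ∨ s) ⊕ ((¬p ∨ ¬s) → r))) on each row and compare to f:
  p=0, q=0, r=0, s=0: formula gives 0, f = 0 ✓
  p=0, q=0, r=0, s=1: formula gives 1, f = 1 ✓
  p=0, q=0, r=1, s=0: formula gives 0, f = 0 ✓
  p=0, q=0, r=1, s=1: formula gives 0, f = 0 ✓
  …
  p=1, q=0, r=0, s=1: formula gives 0, but f = 1 ✗
A single disagreement suffices: at (1,0,0,1) they differ, so the formula does not compute f.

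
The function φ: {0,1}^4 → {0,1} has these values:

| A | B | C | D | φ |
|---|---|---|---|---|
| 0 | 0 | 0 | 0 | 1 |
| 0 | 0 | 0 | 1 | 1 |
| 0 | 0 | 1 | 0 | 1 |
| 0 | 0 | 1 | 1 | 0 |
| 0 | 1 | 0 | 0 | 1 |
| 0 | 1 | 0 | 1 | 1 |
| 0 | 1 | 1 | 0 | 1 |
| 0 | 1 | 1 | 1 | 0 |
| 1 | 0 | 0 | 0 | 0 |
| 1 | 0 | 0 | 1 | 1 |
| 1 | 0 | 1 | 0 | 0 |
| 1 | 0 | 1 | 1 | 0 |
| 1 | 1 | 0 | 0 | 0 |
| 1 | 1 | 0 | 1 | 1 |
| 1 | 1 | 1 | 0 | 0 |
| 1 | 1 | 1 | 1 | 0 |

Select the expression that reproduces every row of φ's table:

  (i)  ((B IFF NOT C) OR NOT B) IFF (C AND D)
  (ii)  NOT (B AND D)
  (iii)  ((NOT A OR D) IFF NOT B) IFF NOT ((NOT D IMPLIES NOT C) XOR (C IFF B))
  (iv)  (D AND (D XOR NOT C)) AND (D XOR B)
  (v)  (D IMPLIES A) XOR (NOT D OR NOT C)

iii

(i) disagrees with φ on (0,0,0,0) (formula → 0, table → 1); rule it out.
(ii) disagrees with φ on (0,0,1,1) (formula → 1, table → 0); rule it out.
(iv) disagrees with φ on (0,0,0,0) (formula → 0, table → 1); rule it out.
(v) disagrees with φ on (0,0,0,0) (formula → 0, table → 1); rule it out.
Only (iii) survives; checking it on all 16 rows confirms it matches φ.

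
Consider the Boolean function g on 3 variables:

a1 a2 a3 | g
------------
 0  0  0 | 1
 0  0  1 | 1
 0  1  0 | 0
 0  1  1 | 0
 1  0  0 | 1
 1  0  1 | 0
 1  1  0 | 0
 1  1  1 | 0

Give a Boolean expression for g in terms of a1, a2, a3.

g(a1, a2, a3) = (((~a1 & ~a2) & ~a3) | ((~a1 & ~a2) & a3)) | ((a1 & ~a2) & ~a3)

g=1 on 3 inputs: (0,0,0), (0,0,1), (1,0,0). Reading each as a conjunction of literals (¬a1·¬a2·¬a3, ¬a1·¬a2·a3, a1·¬a2·¬a3) and taking the OR gives the canonical DNF.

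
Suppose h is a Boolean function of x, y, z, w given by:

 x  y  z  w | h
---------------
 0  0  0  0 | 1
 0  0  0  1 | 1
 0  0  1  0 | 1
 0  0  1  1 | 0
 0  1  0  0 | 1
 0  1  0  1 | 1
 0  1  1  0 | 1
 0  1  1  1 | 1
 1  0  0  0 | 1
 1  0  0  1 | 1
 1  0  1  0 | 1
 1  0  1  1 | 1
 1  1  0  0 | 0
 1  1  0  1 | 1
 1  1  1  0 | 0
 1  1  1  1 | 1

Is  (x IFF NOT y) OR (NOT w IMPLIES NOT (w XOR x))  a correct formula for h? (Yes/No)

No

Test each input against both h and the formula:
  x=0, y=0, z=0, w=0: formula gives 1, h = 1 ✓
  x=0, y=0, z=0, w=1: formula gives 1, h = 1 ✓
  x=0, y=0, z=1, w=0: formula gives 1, h = 1 ✓
  x=0, y=0, z=1, w=1: formula gives 1, but h = 0 ✗
Since they disagree at (0,0,1,1), the expression is not a correct formula for h.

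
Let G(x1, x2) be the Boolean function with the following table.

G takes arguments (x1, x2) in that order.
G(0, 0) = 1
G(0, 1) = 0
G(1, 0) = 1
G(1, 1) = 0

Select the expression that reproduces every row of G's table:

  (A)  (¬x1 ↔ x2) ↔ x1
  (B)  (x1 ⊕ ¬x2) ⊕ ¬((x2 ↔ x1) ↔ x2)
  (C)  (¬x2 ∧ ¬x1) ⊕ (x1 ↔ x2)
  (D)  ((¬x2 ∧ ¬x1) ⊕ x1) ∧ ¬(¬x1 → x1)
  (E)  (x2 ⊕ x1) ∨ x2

A

(B): at (0,0) it gives 0, but G = 1 — eliminated.
(C): at (0,0) it gives 0, but G = 1 — eliminated.
(D): at (1,0) it gives 0, but G = 1 — eliminated.
(E): at (0,0) it gives 0, but G = 1 — eliminated.
(A) is the remaining candidate, and it agrees with G on all 4 inputs.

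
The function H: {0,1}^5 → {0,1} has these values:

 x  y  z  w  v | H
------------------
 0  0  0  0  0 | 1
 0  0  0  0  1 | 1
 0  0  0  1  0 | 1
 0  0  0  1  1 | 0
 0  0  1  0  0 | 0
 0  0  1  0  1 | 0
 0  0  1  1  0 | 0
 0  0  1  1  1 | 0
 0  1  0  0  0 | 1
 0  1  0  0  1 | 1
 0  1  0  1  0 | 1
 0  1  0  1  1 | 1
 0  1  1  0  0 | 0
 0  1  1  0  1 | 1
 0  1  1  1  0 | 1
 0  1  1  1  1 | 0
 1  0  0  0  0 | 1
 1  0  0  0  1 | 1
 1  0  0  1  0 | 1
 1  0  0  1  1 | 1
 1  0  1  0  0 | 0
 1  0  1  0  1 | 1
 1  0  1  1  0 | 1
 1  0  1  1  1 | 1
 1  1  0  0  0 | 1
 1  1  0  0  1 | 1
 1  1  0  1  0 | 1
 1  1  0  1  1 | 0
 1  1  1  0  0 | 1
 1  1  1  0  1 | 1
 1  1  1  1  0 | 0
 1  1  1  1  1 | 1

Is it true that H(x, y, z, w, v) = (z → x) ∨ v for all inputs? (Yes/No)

Evaluate (z → x) ∨ v on each row and compare to H:
  x=0, y=0, z=0, w=0, v=0: formula gives 1, H = 1 ✓
  x=0, y=0, z=0, w=0, v=1: formula gives 1, H = 1 ✓
  x=0, y=0, z=0, w=1, v=0: formula gives 1, H = 1 ✓
  x=0, y=0, z=0, w=1, v=1: formula gives 1, but H = 0 ✗
Row (0,0,0,1,1) is a counterexample, so the formula is not equivalent to H.

No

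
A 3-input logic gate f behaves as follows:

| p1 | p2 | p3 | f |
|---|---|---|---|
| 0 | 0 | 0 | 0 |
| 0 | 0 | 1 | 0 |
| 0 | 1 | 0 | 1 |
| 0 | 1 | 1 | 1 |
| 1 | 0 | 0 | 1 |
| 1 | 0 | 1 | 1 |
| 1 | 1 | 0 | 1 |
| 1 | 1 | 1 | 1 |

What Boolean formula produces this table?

f(p1, p2, p3) = NOT (((NOT p1 AND NOT p2) AND NOT p3) OR ((NOT p1 AND NOT p2) AND p3))

The 0-rows are (0,0,0), (0,0,1). Take each as a conjunction (¬p1·¬p2·¬p3, ¬p1·¬p2·p3), form their disjunction, and complement — that gives a formula that is 1 everywhere f is.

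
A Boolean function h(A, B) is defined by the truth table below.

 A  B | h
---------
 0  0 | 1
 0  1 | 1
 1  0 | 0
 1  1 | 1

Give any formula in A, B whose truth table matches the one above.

h(A, B) = A -> B

This is A → B (false only at 1,0).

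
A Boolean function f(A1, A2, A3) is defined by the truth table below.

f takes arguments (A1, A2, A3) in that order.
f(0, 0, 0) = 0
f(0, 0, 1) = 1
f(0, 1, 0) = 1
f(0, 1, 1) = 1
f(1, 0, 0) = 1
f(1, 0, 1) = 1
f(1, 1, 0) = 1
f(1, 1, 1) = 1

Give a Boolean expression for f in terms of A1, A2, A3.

f(A1, A2, A3) = (A1 + A2) + A3

The output is 1 whenever at least one input is 1 — the OR of all inputs.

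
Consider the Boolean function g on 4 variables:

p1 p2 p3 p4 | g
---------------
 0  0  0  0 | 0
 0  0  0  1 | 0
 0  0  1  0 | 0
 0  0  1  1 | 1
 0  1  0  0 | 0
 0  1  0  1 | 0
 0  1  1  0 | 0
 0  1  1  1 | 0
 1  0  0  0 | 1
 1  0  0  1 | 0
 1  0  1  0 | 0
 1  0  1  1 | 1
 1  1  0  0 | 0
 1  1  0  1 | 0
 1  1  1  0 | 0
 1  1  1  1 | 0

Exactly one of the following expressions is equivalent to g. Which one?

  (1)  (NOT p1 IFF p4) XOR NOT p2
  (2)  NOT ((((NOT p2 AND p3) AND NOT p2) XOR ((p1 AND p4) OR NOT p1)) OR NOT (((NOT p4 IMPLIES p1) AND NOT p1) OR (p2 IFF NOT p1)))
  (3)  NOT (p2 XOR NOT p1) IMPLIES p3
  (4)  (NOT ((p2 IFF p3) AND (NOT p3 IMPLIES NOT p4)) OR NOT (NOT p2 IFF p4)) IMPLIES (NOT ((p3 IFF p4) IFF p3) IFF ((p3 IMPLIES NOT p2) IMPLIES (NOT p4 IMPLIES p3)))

(1) disagrees with g on (0,0,0,0) (formula → 1, table → 0); rule it out.
(3) disagrees with g on (0,0,0,0) (formula → 1, table → 0); rule it out.
(4) disagrees with g on (0,0,1,0) (formula → 1, table → 0); rule it out.
Only (2) survives; checking it on all 16 rows confirms it matches g.

2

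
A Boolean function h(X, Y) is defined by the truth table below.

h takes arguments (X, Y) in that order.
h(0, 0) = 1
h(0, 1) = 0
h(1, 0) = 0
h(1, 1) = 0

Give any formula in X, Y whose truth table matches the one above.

h(X, Y) = NOT (X OR Y)

The output is 1 only when every input is 0 — NOR of all inputs.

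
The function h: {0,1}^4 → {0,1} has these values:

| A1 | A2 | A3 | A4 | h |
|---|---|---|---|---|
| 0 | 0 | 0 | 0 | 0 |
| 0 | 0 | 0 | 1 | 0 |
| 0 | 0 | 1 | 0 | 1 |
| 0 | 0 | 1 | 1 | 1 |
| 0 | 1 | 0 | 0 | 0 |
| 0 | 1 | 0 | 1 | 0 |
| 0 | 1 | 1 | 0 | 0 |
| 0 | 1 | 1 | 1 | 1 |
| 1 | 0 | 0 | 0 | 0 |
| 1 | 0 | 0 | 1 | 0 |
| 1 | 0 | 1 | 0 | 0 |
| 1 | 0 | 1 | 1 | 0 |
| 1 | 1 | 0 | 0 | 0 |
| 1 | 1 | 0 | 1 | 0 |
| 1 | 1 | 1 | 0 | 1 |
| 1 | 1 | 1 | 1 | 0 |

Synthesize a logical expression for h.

h(A1, A2, A3, A4) = (((((A1' · A2') · A3) · A4') + (((A1' · A2') · A3) · A4)) + (((A1' · A2) · A3) · A4)) + (((A1 · A2) · A3) · A4')

h=1 on 4 inputs: (0,0,1,0), (0,0,1,1), (0,1,1,1), (1,1,1,0). Reading each as a conjunction of literals (¬A1·¬A2·A3·¬A4, ¬A1·¬A2·A3·A4, ¬A1·A2·A3·A4, A1·A2·A3·¬A4) and taking the OR gives the canonical DNF.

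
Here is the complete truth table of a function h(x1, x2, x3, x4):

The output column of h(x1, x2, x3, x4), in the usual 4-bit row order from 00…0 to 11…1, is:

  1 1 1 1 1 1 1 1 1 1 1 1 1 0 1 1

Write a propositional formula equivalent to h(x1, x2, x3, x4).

h(x1, x2, x3, x4) = (((x1 · x2) · x3') · x4)'

Only row (1,1,0,1) gives 0. So h is 1 everywhere except there — the complement of the minterm x1·x2·¬x3·x4.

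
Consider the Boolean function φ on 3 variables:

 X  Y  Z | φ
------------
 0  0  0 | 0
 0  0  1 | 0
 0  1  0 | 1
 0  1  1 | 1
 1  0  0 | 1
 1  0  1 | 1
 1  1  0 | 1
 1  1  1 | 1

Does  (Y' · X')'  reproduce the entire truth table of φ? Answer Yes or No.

Test each input against both φ and the formula:
  X=0, Y=0, Z=0: formula gives 0, φ = 0 ✓
  X=0, Y=0, Z=1: formula gives 0, φ = 0 ✓
  X=0, Y=1, Z=0: formula gives 1, φ = 1 ✓
  X=0, Y=1, Z=1: formula gives 1, φ = 1 ✓
  X=1, Y=0, Z=0: formula gives 1, φ = 1 ✓
  … (the remaining 3 rows also agree.)
Every row agrees, so the formula is equivalent.

Yes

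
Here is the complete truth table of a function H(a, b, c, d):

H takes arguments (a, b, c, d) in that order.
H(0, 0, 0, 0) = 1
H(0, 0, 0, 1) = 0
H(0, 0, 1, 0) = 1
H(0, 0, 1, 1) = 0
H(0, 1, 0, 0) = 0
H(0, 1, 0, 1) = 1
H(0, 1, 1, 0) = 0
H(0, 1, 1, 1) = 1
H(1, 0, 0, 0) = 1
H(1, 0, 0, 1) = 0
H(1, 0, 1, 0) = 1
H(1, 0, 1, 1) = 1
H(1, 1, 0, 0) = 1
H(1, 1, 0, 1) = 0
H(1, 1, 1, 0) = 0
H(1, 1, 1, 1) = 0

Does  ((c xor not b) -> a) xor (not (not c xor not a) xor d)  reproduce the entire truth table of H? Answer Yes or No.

No

Test each input against both H and the formula:
  a=0, b=0, c=0, d=0: formula gives 1, H = 1 ✓
  a=0, b=0, c=0, d=1: formula gives 0, H = 0 ✓
  a=0, b=0, c=1, d=0: formula gives 1, H = 1 ✓
  a=0, b=0, c=1, d=1: formula gives 0, H = 0 ✓
  …
  a=1, b=0, c=1, d=0: formula gives 0, but H = 1 ✗
A single disagreement suffices: at (1,0,1,0) they differ, so the formula does not compute H.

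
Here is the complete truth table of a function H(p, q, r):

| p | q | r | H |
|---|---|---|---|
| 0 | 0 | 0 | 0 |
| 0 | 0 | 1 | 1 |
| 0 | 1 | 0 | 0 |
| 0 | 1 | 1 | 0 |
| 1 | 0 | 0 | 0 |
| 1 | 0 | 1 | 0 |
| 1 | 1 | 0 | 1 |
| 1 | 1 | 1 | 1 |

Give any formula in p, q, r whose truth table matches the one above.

H(p, q, r) = (((NOT p AND NOT q) AND r) OR ((p AND q) AND NOT r)) OR ((p AND q) AND r)

Collect the rows where H=1 — (0,0,1), (1,1,0), (1,1,1) — and write one minterm per row: ¬p·¬q·r, p·q·¬r, p·q·r. Their union (logical OR) reproduces the table exactly.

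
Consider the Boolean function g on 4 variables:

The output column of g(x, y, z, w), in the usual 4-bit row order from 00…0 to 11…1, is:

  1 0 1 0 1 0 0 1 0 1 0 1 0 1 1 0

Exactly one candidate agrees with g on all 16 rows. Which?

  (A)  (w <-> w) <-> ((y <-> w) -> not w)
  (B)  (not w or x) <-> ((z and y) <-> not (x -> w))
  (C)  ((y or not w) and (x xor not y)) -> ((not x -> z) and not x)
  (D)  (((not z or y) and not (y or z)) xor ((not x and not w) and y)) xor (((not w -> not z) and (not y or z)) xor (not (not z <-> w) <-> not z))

(A) fails at (0,0,0,1): the formula yields 1, g is 0.
(C) fails at (0,0,0,0): the formula yields 0, g is 1.
(D) fails at (0,0,1,1): the formula yields 1, g is 0.
(B) is the remaining candidate, and it agrees with g on all 16 inputs.

B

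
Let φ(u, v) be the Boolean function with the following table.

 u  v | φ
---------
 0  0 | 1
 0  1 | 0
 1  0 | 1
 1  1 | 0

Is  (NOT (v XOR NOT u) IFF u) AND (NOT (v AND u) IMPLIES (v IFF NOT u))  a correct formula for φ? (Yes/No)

Test each input against both φ and the formula:
  u=0, v=0: formula gives 0, but φ = 1 ✗
Row (0,0) is a counterexample, so the formula is not equivalent to φ.

No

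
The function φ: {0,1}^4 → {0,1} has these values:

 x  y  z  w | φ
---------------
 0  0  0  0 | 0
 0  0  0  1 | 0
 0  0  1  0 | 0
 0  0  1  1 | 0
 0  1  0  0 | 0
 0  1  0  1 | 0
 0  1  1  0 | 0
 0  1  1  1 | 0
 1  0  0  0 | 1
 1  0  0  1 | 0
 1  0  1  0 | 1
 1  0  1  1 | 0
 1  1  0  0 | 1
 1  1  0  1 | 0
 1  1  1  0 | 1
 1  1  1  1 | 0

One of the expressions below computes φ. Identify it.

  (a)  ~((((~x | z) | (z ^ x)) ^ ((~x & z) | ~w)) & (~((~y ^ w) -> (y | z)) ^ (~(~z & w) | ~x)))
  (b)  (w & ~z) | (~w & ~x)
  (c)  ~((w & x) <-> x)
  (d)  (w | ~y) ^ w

(a): at (0,0,0,0) it gives 1, but φ = 0 — eliminated.
(b): at (0,0,0,0) it gives 1, but φ = 0 — eliminated.
(d): at (0,0,0,0) it gives 1, but φ = 0 — eliminated.
That leaves (c). Evaluating it on every row reproduces the table of φ exactly.

c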